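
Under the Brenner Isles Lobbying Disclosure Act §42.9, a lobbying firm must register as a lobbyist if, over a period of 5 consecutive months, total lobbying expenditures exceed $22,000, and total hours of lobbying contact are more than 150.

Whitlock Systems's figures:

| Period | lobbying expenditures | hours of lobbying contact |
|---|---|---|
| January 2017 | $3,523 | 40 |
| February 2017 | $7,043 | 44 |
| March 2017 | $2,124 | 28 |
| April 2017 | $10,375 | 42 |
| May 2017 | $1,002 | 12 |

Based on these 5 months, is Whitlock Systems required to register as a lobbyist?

Yes

Total lobbying expenditures: $3,523 + $7,043 + $2,124 + $10,375 + $1,002 = $24,067 (> $22,000).
Total hours of lobbying contact: 40 + 44 + 28 + 42 + 12 = 166 (> 150).
The test is 'and': both thresholds are exceeded.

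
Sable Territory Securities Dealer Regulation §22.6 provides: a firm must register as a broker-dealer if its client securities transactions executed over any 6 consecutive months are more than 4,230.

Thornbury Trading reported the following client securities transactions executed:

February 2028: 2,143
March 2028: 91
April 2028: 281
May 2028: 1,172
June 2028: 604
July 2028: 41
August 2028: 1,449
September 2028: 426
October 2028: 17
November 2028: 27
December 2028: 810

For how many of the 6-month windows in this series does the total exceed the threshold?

1

February 2028–July 2028: 2,143 + 91 + 281 + 1,172 + 604 + 41 = 4,332 (over)
March 2028–August 2028: 91 + 281 + 1,172 + 604 + 41 + 1,449 = 3,638 (under)
April 2028–September 2028: 281 + 1,172 + 604 + 41 + 1,449 + 426 = 3,973 (under)
May 2028–October 2028: 1,172 + 604 + 41 + 1,449 + 426 + 17 = 3,709 (under)
June 2028–November 2028: 604 + 41 + 1,449 + 426 + 17 + 27 = 2,564 (under)
July 2028–December 2028: 41 + 1,449 + 426 + 17 + 27 + 810 = 2,770 (under)
1 window exceeds the threshold.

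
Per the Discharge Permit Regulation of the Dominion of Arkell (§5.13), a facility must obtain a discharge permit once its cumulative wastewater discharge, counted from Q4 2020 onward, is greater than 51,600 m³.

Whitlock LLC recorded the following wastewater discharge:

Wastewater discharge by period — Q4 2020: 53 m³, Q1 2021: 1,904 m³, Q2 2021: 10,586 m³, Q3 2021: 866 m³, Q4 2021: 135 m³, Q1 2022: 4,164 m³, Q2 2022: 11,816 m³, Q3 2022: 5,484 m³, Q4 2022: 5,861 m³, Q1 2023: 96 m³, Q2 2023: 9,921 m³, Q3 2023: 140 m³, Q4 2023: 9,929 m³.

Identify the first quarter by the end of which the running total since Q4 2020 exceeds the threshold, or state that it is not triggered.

Through Q4 2020: 53 m³
Through Q1 2021: 1,957 m³
Through Q2 2021: 12,543 m³
Through Q3 2021: 13,409 m³
Through Q4 2021: 13,544 m³
Through Q1 2022: 17,708 m³
Through Q2 2022: 29,524 m³
Through Q3 2022: 35,008 m³
Through Q4 2022: 40,869 m³
Through Q1 2023: 40,965 m³
Through Q2 2023: 50,886 m³
Through Q3 2023: 51,026 m³
Through Q4 2023: 60,955 m³ ← exceeds threshold

Q4 2023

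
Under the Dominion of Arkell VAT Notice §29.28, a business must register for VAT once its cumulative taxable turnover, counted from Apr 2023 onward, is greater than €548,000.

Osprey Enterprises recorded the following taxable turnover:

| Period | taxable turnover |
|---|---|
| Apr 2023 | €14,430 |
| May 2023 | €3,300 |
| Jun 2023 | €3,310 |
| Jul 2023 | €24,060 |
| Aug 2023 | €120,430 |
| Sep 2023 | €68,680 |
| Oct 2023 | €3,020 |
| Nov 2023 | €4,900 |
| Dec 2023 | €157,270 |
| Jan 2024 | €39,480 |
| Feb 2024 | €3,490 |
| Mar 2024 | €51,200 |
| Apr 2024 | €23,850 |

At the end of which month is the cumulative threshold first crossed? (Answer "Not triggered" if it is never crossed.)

Not triggered

Through Apr 2023: €14,430
Through May 2023: €17,730
Through Jun 2023: €21,040
Through Jul 2023: €45,100
Through Aug 2023: €165,530
Through Sep 2023: €234,210
Through Oct 2023: €237,230
Through Nov 2023: €242,130
Through Dec 2023: €399,400
Through Jan 2024: €438,880
Through Feb 2024: €442,370
Through Mar 2024: €493,570
Through Apr 2024: €517,420
Final cumulative total €517,420 ≤ €548,000; the threshold is never exceeded.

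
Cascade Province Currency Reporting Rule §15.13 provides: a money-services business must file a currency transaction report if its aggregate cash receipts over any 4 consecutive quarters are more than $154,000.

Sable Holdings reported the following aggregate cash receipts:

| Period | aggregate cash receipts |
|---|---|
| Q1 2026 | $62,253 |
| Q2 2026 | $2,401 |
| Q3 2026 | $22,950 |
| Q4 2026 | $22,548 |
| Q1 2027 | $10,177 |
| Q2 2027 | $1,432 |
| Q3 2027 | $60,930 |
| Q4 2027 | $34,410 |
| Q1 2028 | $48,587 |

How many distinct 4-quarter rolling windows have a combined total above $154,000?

0

Q1 2026–Q4 2026: $62,253 + $2,401 + $22,950 + $22,548 = $110,152 (under)
Q2 2026–Q1 2027: $2,401 + $22,950 + $22,548 + $10,177 = $58,076 (under)
Q3 2026–Q2 2027: $22,950 + $22,548 + $10,177 + $1,432 = $57,107 (under)
Q4 2026–Q3 2027: $22,548 + $10,177 + $1,432 + $60,930 = $95,087 (under)
Q1 2027–Q4 2027: $10,177 + $1,432 + $60,930 + $34,410 = $106,949 (under)
Q2 2027–Q1 2028: $1,432 + $60,930 + $34,410 + $48,587 = $145,359 (under)
0 windows exceed the threshold.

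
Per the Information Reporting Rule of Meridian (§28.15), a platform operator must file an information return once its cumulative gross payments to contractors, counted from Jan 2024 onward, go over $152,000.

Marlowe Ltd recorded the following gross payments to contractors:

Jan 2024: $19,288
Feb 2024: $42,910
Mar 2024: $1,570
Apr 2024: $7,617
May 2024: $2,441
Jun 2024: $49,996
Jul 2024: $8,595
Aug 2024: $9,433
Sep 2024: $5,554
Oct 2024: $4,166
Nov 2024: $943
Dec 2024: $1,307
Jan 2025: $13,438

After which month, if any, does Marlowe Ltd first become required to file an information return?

Nov 2024

Through Jan 2024: $19,288
Through Feb 2024: $62,198
Through Mar 2024: $63,768
Through Apr 2024: $71,385
Through May 2024: $73,826
Through Jun 2024: $123,822
Through Jul 2024: $132,417
Through Aug 2024: $141,850
Through Sep 2024: $147,404
Through Oct 2024: $151,570
Through Nov 2024: $152,513 ← exceeds threshold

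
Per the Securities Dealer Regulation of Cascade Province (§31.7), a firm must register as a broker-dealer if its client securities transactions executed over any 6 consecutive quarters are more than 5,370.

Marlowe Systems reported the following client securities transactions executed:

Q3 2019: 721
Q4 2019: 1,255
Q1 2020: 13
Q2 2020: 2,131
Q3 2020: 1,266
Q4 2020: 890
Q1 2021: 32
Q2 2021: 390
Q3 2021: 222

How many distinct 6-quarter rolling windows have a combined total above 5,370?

2

Q3 2019–Q4 2020: 721 + 1,255 + 13 + 2,131 + 1,266 + 890 = 6,276 (over)
Q4 2019–Q1 2021: 1,255 + 13 + 2,131 + 1,266 + 890 + 32 = 5,587 (over)
Q1 2020–Q2 2021: 13 + 2,131 + 1,266 + 890 + 32 + 390 = 4,722 (under)
Q2 2020–Q3 2021: 2,131 + 1,266 + 890 + 32 + 390 + 222 = 4,931 (under)
2 windows exceed the threshold.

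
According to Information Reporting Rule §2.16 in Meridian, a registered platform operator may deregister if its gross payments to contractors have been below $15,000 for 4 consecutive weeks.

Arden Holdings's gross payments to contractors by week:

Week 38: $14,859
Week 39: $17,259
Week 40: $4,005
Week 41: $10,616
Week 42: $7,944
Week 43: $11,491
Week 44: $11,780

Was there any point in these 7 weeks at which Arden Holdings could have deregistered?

Yes

Weeks below $15,000: Week 38, Week 40, Week 41, Week 42, Week 43, Week 44.
Longest run of consecutive weeks below the threshold: 5.
5 ≥ 4, so Arden Holdings became eligible.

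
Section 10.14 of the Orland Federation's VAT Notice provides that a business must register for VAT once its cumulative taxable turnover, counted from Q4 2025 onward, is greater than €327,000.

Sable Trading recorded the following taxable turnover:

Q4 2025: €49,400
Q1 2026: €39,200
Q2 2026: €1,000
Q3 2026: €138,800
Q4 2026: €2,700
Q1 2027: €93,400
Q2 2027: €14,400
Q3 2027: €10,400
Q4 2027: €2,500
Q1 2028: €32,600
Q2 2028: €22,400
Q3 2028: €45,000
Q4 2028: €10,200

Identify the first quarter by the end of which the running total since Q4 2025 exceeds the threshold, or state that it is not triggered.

Through Q4 2025: €49,400
Through Q1 2026: €88,600
Through Q2 2026: €89,600
Through Q3 2026: €228,400
Through Q4 2026: €231,100
Through Q1 2027: €324,500
Through Q2 2027: €338,900 ← exceeds threshold

Q2 2027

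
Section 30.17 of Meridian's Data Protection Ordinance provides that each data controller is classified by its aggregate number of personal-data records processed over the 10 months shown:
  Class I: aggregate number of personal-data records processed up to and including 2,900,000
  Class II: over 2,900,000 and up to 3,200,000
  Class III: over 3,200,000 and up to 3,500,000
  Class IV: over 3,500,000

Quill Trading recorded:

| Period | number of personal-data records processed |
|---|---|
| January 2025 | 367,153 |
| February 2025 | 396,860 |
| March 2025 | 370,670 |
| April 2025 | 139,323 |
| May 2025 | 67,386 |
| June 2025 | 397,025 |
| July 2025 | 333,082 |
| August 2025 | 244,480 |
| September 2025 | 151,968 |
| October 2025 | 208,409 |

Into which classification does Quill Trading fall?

Class I

Aggregate number of personal-data records processed: 367,153 + 396,860 + 370,670 + 139,323 + 67,386 + 397,025 + 333,082 + 244,480 + 151,968 + 208,409 = 2,676,356.
2,676,356 ≤ 2,900,000, so Class I applies.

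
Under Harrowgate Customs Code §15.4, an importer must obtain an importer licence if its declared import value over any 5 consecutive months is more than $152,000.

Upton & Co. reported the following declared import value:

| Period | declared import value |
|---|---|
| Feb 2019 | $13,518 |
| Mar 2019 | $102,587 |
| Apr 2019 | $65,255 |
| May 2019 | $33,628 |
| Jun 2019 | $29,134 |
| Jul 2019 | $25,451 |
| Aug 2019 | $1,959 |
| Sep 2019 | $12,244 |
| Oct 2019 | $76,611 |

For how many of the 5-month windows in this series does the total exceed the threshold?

3

Feb 2019–Jun 2019: $13,518 + $102,587 + $65,255 + $33,628 + $29,134 = $244,122 (over)
Mar 2019–Jul 2019: $102,587 + $65,255 + $33,628 + $29,134 + $25,451 = $256,055 (over)
Apr 2019–Aug 2019: $65,255 + $33,628 + $29,134 + $25,451 + $1,959 = $155,427 (over)
May 2019–Sep 2019: $33,628 + $29,134 + $25,451 + $1,959 + $12,244 = $102,416 (under)
Jun 2019–Oct 2019: $29,134 + $25,451 + $1,959 + $12,244 + $76,611 = $145,399 (under)
3 windows exceed the threshold.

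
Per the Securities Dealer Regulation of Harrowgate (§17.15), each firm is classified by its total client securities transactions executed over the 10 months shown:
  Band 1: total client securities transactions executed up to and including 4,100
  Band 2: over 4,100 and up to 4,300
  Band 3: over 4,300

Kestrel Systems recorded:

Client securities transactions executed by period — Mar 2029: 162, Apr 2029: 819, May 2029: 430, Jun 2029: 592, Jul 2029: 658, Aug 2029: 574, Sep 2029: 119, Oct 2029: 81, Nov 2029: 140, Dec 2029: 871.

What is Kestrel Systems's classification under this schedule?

Total client securities transactions executed: 162 + 819 + 430 + 592 + 658 + 574 + 119 + 81 + 140 + 871 = 4,446.
4,446 > 4,300, so Band 3 applies.

Band 3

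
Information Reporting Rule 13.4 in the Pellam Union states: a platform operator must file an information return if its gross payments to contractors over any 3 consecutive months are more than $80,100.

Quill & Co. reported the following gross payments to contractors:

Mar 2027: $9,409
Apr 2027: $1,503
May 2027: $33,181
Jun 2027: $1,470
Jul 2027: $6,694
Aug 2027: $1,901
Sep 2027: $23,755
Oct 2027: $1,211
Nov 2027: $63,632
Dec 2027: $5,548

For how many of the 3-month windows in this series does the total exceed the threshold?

Mar 2027–May 2027: $9,409 + $1,503 + $33,181 = $44,093 (under)
Apr 2027–Jun 2027: $1,503 + $33,181 + $1,470 = $36,154 (under)
May 2027–Jul 2027: $33,181 + $1,470 + $6,694 = $41,345 (under)
Jun 2027–Aug 2027: $1,470 + $6,694 + $1,901 = $10,065 (under)
Jul 2027–Sep 2027: $6,694 + $1,901 + $23,755 = $32,350 (under)
Aug 2027–Oct 2027: $1,901 + $23,755 + $1,211 = $26,867 (under)
Sep 2027–Nov 2027: $23,755 + $1,211 + $63,632 = $88,598 (over)
Oct 2027–Dec 2027: $1,211 + $63,632 + $5,548 = $70,391 (under)
1 window exceeds the threshold.

1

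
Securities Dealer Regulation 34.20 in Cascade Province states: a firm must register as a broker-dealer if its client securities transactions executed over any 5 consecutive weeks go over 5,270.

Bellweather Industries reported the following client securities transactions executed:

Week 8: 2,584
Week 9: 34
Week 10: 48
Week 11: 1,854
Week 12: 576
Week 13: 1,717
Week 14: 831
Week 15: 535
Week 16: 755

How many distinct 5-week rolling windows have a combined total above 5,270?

1

Week 8–Week 12: 2,584 + 34 + 48 + 1,854 + 576 = 5,096 (under)
Week 9–Week 13: 34 + 48 + 1,854 + 576 + 1,717 = 4,229 (under)
Week 10–Week 14: 48 + 1,854 + 576 + 1,717 + 831 = 5,026 (under)
Week 11–Week 15: 1,854 + 576 + 1,717 + 831 + 535 = 5,513 (over)
Week 12–Week 16: 576 + 1,717 + 831 + 535 + 755 = 4,414 (under)
1 window exceeds the threshold.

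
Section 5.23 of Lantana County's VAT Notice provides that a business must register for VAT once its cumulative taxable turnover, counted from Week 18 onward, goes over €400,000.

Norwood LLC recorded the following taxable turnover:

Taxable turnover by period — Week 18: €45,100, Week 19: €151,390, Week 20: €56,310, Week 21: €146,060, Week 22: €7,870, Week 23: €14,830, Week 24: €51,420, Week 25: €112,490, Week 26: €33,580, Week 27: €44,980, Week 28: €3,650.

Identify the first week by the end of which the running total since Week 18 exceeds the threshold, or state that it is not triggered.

Week 22

Through Week 18: €45,100
Through Week 19: €196,490
Through Week 20: €252,800
Through Week 21: €398,860
Through Week 22: €406,730 ← exceeds threshold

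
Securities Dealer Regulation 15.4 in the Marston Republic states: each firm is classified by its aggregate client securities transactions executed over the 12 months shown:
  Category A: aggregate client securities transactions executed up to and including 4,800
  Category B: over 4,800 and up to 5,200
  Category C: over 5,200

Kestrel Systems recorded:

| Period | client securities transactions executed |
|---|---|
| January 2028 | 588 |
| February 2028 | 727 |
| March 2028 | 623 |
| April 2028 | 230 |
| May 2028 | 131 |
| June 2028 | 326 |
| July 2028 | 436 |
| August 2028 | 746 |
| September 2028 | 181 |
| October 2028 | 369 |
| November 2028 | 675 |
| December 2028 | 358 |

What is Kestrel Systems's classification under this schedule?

Aggregate client securities transactions executed: 588 + 727 + 623 + 230 + 131 + 326 + 436 + 746 + 181 + 369 + 675 + 358 = 5,390.
5,390 > 5,200, so Category C applies.

Category C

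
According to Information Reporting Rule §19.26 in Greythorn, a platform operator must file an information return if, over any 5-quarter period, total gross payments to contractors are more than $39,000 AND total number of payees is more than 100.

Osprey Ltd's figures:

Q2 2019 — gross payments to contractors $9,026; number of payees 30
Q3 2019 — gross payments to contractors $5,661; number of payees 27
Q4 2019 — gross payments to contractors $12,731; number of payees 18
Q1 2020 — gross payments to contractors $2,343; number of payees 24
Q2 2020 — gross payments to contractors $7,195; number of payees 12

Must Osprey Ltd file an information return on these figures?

Total gross payments to contractors: $9,026 + $5,661 + $12,731 + $2,343 + $7,195 = $36,956 (≤ $39,000).
Total number of payees: 30 + 27 + 18 + 24 + 12 = 111 (> 100).
The test is 'and': the rule requires both, and at least one is not exceeded.

No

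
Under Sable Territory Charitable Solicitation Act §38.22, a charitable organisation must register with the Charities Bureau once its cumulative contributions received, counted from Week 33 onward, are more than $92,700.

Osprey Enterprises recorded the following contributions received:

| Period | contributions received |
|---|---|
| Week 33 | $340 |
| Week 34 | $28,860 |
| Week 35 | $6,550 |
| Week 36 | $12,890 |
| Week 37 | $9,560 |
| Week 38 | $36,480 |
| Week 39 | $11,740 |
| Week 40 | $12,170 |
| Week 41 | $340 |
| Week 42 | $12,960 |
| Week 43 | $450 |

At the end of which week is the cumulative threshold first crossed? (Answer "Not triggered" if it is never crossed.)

Through Week 33: $340
Through Week 34: $29,200
Through Week 35: $35,750
Through Week 36: $48,640
Through Week 37: $58,200
Through Week 38: $94,680 ← exceeds threshold

Week 38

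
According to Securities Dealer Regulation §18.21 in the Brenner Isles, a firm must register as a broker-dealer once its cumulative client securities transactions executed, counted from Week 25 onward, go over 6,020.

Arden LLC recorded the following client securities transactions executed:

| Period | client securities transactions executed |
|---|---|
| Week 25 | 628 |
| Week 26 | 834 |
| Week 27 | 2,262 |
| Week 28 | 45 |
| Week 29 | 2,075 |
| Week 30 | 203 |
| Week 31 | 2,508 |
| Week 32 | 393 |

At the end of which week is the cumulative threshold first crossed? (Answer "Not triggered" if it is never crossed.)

Through Week 25: 628
Through Week 26: 1,462
Through Week 27: 3,724
Through Week 28: 3,769
Through Week 29: 5,844
Through Week 30: 6,047 ← exceeds threshold

Week 30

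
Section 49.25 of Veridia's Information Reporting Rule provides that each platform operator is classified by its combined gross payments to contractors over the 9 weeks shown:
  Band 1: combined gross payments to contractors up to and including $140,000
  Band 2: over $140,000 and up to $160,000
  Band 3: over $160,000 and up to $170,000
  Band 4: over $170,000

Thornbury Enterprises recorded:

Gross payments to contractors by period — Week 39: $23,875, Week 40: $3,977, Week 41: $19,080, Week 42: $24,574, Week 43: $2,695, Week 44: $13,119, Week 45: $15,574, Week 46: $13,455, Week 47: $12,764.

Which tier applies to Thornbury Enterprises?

Combined gross payments to contractors: $23,875 + $3,977 + $19,080 + $24,574 + $2,695 + $13,119 + $15,574 + $13,455 + $12,764 = $129,113.
$129,113 ≤ $140,000, so Band 1 applies.

Band 1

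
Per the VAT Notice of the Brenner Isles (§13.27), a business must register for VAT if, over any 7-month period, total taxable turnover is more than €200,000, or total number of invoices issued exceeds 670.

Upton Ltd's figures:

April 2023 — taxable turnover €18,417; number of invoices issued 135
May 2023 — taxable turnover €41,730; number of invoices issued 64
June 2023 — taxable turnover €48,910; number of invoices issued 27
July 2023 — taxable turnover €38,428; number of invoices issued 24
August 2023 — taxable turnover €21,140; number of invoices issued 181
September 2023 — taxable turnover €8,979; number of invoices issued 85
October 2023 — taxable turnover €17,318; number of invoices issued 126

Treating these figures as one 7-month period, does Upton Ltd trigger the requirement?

No

Total taxable turnover: €18,417 + €41,730 + €48,910 + €38,428 + €21,140 + €8,979 + €17,318 = €194,922 (≤ €200,000).
Total number of invoices issued: 135 + 64 + 27 + 24 + 181 + 85 + 126 = 642 (≤ 670).
The test is 'or': neither threshold is exceeded.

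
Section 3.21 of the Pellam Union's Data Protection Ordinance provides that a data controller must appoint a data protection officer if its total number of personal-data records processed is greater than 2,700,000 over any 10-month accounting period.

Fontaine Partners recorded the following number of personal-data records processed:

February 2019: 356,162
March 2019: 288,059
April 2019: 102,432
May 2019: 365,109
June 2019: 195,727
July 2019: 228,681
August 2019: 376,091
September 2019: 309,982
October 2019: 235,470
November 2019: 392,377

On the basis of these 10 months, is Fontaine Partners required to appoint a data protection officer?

Yes

Total number of personal-data records processed: 356,162 + 288,059 + 102,432 + 365,109 + 195,727 + 228,681 + 376,091 + 309,982 + 235,470 + 392,377 = 2,850,090.
2,850,090 > 2,700,000, so the threshold is exceeded.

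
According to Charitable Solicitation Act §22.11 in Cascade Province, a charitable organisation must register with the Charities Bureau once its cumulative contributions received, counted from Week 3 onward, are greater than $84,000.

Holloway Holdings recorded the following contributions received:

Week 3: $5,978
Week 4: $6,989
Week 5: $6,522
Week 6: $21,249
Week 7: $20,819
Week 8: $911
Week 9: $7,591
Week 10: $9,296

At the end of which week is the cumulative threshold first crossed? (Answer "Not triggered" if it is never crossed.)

Not triggered

Through Week 3: $5,978
Through Week 4: $12,967
Through Week 5: $19,489
Through Week 6: $40,738
Through Week 7: $61,557
Through Week 8: $62,468
Through Week 9: $70,059
Through Week 10: $79,355
Final cumulative total $79,355 ≤ $84,000; the threshold is never exceeded.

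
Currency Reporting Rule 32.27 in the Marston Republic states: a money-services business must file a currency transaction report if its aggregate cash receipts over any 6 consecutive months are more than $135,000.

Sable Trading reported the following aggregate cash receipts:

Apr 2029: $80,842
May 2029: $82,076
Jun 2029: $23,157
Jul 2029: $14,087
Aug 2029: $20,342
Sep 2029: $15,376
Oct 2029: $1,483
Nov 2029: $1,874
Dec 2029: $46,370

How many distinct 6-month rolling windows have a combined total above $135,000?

2

Apr 2029–Sep 2029: $80,842 + $82,076 + $23,157 + $14,087 + $20,342 + $15,376 = $235,880 (over)
May 2029–Oct 2029: $82,076 + $23,157 + $14,087 + $20,342 + $15,376 + $1,483 = $156,521 (over)
Jun 2029–Nov 2029: $23,157 + $14,087 + $20,342 + $15,376 + $1,483 + $1,874 = $76,319 (under)
Jul 2029–Dec 2029: $14,087 + $20,342 + $15,376 + $1,483 + $1,874 + $46,370 = $99,532 (under)
2 windows exceed the threshold.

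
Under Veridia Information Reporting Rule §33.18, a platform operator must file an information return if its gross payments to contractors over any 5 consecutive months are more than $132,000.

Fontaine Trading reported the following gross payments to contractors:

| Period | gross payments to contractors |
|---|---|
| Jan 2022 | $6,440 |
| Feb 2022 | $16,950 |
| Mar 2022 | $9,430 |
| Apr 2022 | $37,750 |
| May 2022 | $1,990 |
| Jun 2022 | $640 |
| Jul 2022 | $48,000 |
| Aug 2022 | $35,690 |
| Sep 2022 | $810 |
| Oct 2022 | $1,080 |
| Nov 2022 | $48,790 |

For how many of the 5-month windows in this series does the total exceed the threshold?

Jan 2022–May 2022: $6,440 + $16,950 + $9,430 + $37,750 + $1,990 = $72,560 (under)
Feb 2022–Jun 2022: $16,950 + $9,430 + $37,750 + $1,990 + $640 = $66,760 (under)
Mar 2022–Jul 2022: $9,430 + $37,750 + $1,990 + $640 + $48,000 = $97,810 (under)
Apr 2022–Aug 2022: $37,750 + $1,990 + $640 + $48,000 + $35,690 = $124,070 (under)
May 2022–Sep 2022: $1,990 + $640 + $48,000 + $35,690 + $810 = $87,130 (under)
Jun 2022–Oct 2022: $640 + $48,000 + $35,690 + $810 + $1,080 = $86,220 (under)
Jul 2022–Nov 2022: $48,000 + $35,690 + $810 + $1,080 + $48,790 = $134,370 (over)
1 window exceeds the threshold.

1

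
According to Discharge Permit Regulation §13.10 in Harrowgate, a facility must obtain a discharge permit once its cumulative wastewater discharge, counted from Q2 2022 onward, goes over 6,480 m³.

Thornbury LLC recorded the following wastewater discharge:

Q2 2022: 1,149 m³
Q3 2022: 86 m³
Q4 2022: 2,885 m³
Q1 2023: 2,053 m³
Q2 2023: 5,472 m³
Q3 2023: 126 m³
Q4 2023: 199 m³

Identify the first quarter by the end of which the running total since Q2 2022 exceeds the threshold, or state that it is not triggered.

Through Q2 2022: 1,149 m³
Through Q3 2022: 1,235 m³
Through Q4 2022: 4,120 m³
Through Q1 2023: 6,173 m³
Through Q2 2023: 11,645 m³ ← exceeds threshold

Q2 2023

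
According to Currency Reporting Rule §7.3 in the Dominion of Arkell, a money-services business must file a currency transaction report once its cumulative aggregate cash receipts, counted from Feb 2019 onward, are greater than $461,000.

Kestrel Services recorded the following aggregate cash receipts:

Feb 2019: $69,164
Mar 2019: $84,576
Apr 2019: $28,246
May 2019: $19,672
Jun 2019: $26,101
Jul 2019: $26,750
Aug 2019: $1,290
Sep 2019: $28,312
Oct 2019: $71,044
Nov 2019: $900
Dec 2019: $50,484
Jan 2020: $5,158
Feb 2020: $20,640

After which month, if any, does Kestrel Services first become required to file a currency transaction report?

Not triggered

Through Feb 2019: $69,164
Through Mar 2019: $153,740
Through Apr 2019: $181,986
Through May 2019: $201,658
Through Jun 2019: $227,759
Through Jul 2019: $254,509
Through Aug 2019: $255,799
Through Sep 2019: $284,111
Through Oct 2019: $355,155
Through Nov 2019: $356,055
Through Dec 2019: $406,539
Through Jan 2020: $411,697
Through Feb 2020: $432,337
Final cumulative total $432,337 ≤ $461,000; the threshold is never exceeded.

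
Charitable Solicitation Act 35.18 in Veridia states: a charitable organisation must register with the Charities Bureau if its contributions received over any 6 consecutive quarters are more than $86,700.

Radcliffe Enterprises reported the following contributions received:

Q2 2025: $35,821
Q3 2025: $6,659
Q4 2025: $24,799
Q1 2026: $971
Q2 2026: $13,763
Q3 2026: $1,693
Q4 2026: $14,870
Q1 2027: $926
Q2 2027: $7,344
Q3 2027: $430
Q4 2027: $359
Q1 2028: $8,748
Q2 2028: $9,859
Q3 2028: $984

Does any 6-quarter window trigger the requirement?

Q2 2025–Q3 2026: $35,821 + $6,659 + $24,799 + $971 + $13,763 + $1,693 = $83,706 (under)
Q3 2025–Q4 2026: $6,659 + $24,799 + $971 + $13,763 + $1,693 + $14,870 = $62,755 (under)
Q4 2025–Q1 2027: $24,799 + $971 + $13,763 + $1,693 + $14,870 + $926 = $57,022 (under)
Q1 2026–Q2 2027: $971 + $13,763 + $1,693 + $14,870 + $926 + $7,344 = $39,567 (under)
Q2 2026–Q3 2027: $13,763 + $1,693 + $14,870 + $926 + $7,344 + $430 = $39,026 (under)
Q3 2026–Q4 2027: $1,693 + $14,870 + $926 + $7,344 + $430 + $359 = $25,622 (under)
Q4 2026–Q1 2028: $14,870 + $926 + $7,344 + $430 + $359 + $8,748 = $32,677 (under)
Q1 2027–Q2 2028: $926 + $7,344 + $430 + $359 + $8,748 + $9,859 = $27,666 (under)
Q2 2027–Q3 2028: $7,344 + $430 + $359 + $8,748 + $9,859 + $984 = $27,724 (under)
No window exceeds $86,700.

No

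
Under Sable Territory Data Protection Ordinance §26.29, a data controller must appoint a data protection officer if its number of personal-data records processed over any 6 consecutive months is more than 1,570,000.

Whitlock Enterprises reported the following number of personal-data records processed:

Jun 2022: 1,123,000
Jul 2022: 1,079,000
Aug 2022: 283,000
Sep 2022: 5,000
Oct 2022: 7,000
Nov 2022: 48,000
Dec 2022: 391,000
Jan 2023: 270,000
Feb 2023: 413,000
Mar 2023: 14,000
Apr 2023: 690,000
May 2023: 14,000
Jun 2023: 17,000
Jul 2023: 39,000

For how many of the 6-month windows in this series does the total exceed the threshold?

4

Jun 2022–Nov 2022: 1,123,000 + 1,079,000 + 283,000 + 5,000 + 7,000 + 48,000 = 2,545,000 (over)
Jul 2022–Dec 2022: 1,079,000 + 283,000 + 5,000 + 7,000 + 48,000 + 391,000 = 1,813,000 (over)
Aug 2022–Jan 2023: 283,000 + 5,000 + 7,000 + 48,000 + 391,000 + 270,000 = 1,004,000 (under)
Sep 2022–Feb 2023: 5,000 + 7,000 + 48,000 + 391,000 + 270,000 + 413,000 = 1,134,000 (under)
Oct 2022–Mar 2023: 7,000 + 48,000 + 391,000 + 270,000 + 413,000 + 14,000 = 1,143,000 (under)
Nov 2022–Apr 2023: 48,000 + 391,000 + 270,000 + 413,000 + 14,000 + 690,000 = 1,826,000 (over)
Dec 2022–May 2023: 391,000 + 270,000 + 413,000 + 14,000 + 690,000 + 14,000 = 1,792,000 (over)
Jan 2023–Jun 2023: 270,000 + 413,000 + 14,000 + 690,000 + 14,000 + 17,000 = 1,418,000 (under)
Feb 2023–Jul 2023: 413,000 + 14,000 + 690,000 + 14,000 + 17,000 + 39,000 = 1,187,000 (under)
4 windows exceed the threshold.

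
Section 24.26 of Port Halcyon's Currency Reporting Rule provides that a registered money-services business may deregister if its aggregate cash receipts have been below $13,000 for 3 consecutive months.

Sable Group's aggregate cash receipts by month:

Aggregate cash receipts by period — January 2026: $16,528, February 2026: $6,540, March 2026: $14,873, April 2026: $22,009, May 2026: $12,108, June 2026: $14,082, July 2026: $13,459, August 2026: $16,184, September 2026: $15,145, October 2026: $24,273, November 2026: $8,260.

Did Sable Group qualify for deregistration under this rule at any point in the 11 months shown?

No

Months below $13,000: February 2026, May 2026, November 2026.
Longest run of consecutive months below the threshold: 1.
1 < 3, so Sable Group never became eligible.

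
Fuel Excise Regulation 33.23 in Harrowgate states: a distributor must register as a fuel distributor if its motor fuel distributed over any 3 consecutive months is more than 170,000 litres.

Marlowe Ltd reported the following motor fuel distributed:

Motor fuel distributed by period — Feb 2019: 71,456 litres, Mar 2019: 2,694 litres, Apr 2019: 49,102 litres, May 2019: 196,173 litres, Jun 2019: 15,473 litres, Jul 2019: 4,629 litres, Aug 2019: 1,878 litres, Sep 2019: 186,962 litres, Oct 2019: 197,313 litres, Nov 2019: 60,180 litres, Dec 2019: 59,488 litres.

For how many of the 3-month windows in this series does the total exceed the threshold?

Feb 2019–Apr 2019: 71,456 litres + 2,694 litres + 49,102 litres = 123,252 litres (under)
Mar 2019–May 2019: 2,694 litres + 49,102 litres + 196,173 litres = 247,969 litres (over)
Apr 2019–Jun 2019: 49,102 litres + 196,173 litres + 15,473 litres = 260,748 litres (over)
May 2019–Jul 2019: 196,173 litres + 15,473 litres + 4,629 litres = 216,275 litres (over)
Jun 2019–Aug 2019: 15,473 litres + 4,629 litres + 1,878 litres = 21,980 litres (under)
Jul 2019–Sep 2019: 4,629 litres + 1,878 litres + 186,962 litres = 193,469 litres (over)
Aug 2019–Oct 2019: 1,878 litres + 186,962 litres + 197,313 litres = 386,153 litres (over)
Sep 2019–Nov 2019: 186,962 litres + 197,313 litres + 60,180 litres = 444,455 litres (over)
Oct 2019–Dec 2019: 197,313 litres + 60,180 litres + 59,488 litres = 316,981 litres (over)
7 windows exceed the threshold.

7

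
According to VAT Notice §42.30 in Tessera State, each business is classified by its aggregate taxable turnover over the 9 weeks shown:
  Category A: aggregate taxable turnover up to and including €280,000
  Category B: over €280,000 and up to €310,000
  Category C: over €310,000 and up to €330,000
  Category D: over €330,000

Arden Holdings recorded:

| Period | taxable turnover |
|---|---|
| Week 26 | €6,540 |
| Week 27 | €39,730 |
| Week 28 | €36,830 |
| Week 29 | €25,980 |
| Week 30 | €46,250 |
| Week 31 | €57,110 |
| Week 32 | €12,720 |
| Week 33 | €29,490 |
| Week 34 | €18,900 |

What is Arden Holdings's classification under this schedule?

Category A

Aggregate taxable turnover: €6,540 + €39,730 + €36,830 + €25,980 + €46,250 + €57,110 + €12,720 + €29,490 + €18,900 = €273,550.
€273,550 ≤ €280,000, so Category A applies.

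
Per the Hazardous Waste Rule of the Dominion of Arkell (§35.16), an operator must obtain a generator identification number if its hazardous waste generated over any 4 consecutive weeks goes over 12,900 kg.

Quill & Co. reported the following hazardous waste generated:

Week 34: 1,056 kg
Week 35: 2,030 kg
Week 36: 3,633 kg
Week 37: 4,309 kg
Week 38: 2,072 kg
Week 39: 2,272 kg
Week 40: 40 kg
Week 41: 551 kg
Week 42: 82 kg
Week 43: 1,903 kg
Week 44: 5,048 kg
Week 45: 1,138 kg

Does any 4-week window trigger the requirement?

No

Week 34–Week 37: 1,056 kg + 2,030 kg + 3,633 kg + 4,309 kg = 11,028 kg (under)
Week 35–Week 38: 2,030 kg + 3,633 kg + 4,309 kg + 2,072 kg = 12,044 kg (under)
Week 36–Week 39: 3,633 kg + 4,309 kg + 2,072 kg + 2,272 kg = 12,286 kg (under)
Week 37–Week 40: 4,309 kg + 2,072 kg + 2,272 kg + 40 kg = 8,693 kg (under)
Week 38–Week 41: 2,072 kg + 2,272 kg + 40 kg + 551 kg = 4,935 kg (under)
Week 39–Week 42: 2,272 kg + 40 kg + 551 kg + 82 kg = 2,945 kg (under)
Week 40–Week 43: 40 kg + 551 kg + 82 kg + 1,903 kg = 2,576 kg (under)
Week 41–Week 44: 551 kg + 82 kg + 1,903 kg + 5,048 kg = 7,584 kg (under)
Week 42–Week 45: 82 kg + 1,903 kg + 5,048 kg + 1,138 kg = 8,171 kg (under)
No window exceeds 12,900 kg.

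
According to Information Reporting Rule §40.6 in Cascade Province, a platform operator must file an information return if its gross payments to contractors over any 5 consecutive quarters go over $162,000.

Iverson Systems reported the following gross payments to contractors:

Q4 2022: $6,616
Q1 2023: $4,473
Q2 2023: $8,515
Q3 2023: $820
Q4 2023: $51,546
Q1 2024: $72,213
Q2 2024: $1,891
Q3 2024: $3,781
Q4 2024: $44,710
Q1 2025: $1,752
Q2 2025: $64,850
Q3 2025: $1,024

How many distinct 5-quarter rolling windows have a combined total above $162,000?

Q4 2022–Q4 2023: $6,616 + $4,473 + $8,515 + $820 + $51,546 = $71,970 (under)
Q1 2023–Q1 2024: $4,473 + $8,515 + $820 + $51,546 + $72,213 = $137,567 (under)
Q2 2023–Q2 2024: $8,515 + $820 + $51,546 + $72,213 + $1,891 = $134,985 (under)
Q3 2023–Q3 2024: $820 + $51,546 + $72,213 + $1,891 + $3,781 = $130,251 (under)
Q4 2023–Q4 2024: $51,546 + $72,213 + $1,891 + $3,781 + $44,710 = $174,141 (over)
Q1 2024–Q1 2025: $72,213 + $1,891 + $3,781 + $44,710 + $1,752 = $124,347 (under)
Q2 2024–Q2 2025: $1,891 + $3,781 + $44,710 + $1,752 + $64,850 = $116,984 (under)
Q3 2024–Q3 2025: $3,781 + $44,710 + $1,752 + $64,850 + $1,024 = $116,117 (under)
1 window exceeds the threshold.

1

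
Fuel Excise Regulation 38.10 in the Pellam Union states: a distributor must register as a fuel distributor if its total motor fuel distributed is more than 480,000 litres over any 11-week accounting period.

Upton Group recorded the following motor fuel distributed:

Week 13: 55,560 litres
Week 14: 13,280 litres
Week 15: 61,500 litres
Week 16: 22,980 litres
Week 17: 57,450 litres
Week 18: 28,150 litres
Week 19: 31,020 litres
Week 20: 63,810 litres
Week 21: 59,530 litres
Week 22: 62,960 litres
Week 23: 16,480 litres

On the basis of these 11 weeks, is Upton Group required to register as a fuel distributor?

Total motor fuel distributed: 55,560 litres + 13,280 litres + 61,500 litres + 22,980 litres + 57,450 litres + 28,150 litres + 31,020 litres + 63,810 litres + 59,530 litres + 62,960 litres + 16,480 litres = 472,720 litres.
472,720 litres ≤ 480,000 litres, so the threshold is not exceeded.

No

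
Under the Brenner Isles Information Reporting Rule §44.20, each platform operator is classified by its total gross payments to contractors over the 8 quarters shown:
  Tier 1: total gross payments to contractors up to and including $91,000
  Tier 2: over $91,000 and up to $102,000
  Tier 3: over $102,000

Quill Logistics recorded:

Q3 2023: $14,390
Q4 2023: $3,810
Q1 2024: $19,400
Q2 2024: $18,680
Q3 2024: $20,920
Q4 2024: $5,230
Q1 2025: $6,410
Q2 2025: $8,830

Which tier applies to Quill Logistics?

Tier 2

Total gross payments to contractors: $14,390 + $3,810 + $19,400 + $18,680 + $20,920 + $5,230 + $6,410 + $8,830 = $97,670.
$91,000 < $97,670 ≤ $102,000, so Tier 2 applies.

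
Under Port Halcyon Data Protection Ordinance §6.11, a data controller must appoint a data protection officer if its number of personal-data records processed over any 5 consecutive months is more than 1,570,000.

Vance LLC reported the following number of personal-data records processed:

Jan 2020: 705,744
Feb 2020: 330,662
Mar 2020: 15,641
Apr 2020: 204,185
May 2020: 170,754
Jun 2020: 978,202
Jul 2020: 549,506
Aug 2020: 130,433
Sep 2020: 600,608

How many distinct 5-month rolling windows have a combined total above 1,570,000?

4

Jan 2020–May 2020: 705,744 + 330,662 + 15,641 + 204,185 + 170,754 = 1,426,986 (under)
Feb 2020–Jun 2020: 330,662 + 15,641 + 204,185 + 170,754 + 978,202 = 1,699,444 (over)
Mar 2020–Jul 2020: 15,641 + 204,185 + 170,754 + 978,202 + 549,506 = 1,918,288 (over)
Apr 2020–Aug 2020: 204,185 + 170,754 + 978,202 + 549,506 + 130,433 = 2,033,080 (over)
May 2020–Sep 2020: 170,754 + 978,202 + 549,506 + 130,433 + 600,608 = 2,429,503 (over)
4 windows exceed the threshold.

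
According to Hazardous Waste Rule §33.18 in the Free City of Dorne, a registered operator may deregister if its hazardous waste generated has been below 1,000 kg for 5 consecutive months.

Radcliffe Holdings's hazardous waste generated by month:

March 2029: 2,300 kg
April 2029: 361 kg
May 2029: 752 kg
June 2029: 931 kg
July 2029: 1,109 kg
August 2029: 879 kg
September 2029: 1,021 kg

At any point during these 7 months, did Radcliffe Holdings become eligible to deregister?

No

Months below 1,000 kg: April 2029, May 2029, June 2029, August 2029.
Longest run of consecutive months below the threshold: 3.
3 < 5, so Radcliffe Holdings never became eligible.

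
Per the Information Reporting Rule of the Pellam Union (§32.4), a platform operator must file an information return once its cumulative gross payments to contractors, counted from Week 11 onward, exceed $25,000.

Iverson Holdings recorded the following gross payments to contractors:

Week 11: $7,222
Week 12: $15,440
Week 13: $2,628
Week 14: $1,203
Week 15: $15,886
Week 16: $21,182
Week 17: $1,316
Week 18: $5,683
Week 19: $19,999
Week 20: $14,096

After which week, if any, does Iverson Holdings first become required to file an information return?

Through Week 11: $7,222
Through Week 12: $22,662
Through Week 13: $25,290 ← exceeds threshold

Week 13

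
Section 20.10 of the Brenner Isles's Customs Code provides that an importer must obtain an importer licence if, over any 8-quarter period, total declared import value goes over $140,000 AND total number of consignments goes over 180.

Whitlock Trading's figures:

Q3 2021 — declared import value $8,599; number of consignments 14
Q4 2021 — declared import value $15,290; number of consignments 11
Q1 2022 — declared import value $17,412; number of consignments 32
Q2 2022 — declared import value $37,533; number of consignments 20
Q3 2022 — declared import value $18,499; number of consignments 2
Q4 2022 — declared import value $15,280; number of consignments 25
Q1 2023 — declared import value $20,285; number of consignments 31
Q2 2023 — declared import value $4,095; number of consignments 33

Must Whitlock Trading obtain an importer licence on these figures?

Total declared import value: $8,599 + $15,290 + $17,412 + $37,533 + $18,499 + $15,280 + $20,285 + $4,095 = $136,993 (≤ $140,000).
Total number of consignments: 14 + 11 + 32 + 20 + 2 + 25 + 31 + 33 = 168 (≤ 180).
The test is 'and': the rule requires both, and at least one is not exceeded.

No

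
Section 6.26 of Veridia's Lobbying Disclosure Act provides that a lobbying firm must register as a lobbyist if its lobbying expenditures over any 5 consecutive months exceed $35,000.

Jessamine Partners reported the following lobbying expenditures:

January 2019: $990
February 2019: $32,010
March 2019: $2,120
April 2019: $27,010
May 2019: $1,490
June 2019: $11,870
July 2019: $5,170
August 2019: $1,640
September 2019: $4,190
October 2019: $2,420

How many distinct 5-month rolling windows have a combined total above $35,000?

January 2019–May 2019: $990 + $32,010 + $2,120 + $27,010 + $1,490 = $63,620 (over)
February 2019–June 2019: $32,010 + $2,120 + $27,010 + $1,490 + $11,870 = $74,500 (over)
March 2019–July 2019: $2,120 + $27,010 + $1,490 + $11,870 + $5,170 = $47,660 (over)
April 2019–August 2019: $27,010 + $1,490 + $11,870 + $5,170 + $1,640 = $47,180 (over)
May 2019–September 2019: $1,490 + $11,870 + $5,170 + $1,640 + $4,190 = $24,360 (under)
June 2019–October 2019: $11,870 + $5,170 + $1,640 + $4,190 + $2,420 = $25,290 (under)
4 windows exceed the threshold.

4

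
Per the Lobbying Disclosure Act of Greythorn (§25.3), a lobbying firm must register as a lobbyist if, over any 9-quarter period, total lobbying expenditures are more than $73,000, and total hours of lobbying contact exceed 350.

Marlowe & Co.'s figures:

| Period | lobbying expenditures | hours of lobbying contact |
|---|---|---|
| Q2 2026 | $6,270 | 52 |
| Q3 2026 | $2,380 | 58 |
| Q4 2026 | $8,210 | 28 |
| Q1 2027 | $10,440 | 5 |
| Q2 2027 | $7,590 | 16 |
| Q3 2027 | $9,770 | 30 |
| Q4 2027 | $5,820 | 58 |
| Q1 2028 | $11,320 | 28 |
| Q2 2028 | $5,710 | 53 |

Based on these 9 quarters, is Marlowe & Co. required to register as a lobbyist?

No

Total lobbying expenditures: $6,270 + $2,380 + $8,210 + $10,440 + $7,590 + $9,770 + $5,820 + $11,320 + $5,710 = $67,510 (≤ $73,000).
Total hours of lobbying contact: 52 + 58 + 28 + 5 + 16 + 30 + 58 + 28 + 53 = 328 (≤ 350).
The test is 'and': the rule requires both, and at least one is not exceeded.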